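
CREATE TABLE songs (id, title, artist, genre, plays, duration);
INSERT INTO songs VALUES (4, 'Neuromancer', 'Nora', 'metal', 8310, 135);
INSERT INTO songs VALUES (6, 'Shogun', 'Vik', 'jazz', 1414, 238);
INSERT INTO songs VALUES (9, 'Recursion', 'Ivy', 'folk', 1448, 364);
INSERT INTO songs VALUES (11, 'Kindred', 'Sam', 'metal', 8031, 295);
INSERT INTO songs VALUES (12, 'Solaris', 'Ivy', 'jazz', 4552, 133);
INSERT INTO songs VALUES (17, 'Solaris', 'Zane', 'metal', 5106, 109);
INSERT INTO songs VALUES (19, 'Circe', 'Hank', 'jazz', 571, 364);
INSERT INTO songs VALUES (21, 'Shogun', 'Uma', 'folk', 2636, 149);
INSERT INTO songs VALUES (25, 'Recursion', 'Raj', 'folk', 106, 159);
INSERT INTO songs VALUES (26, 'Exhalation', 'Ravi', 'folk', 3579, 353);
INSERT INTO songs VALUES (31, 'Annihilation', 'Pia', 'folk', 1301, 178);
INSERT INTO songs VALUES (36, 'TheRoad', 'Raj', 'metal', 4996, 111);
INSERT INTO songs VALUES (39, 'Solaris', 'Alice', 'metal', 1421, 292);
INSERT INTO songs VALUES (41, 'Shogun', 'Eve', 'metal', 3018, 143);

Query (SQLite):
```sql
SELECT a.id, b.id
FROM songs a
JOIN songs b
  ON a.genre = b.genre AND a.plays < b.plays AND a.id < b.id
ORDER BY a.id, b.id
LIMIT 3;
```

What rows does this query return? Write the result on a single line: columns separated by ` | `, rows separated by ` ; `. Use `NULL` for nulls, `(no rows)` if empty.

Pairs (a,b) with same genre, a.plays < b.plays, a.id < b.id.
genre groups: folk:{9,21,25,26,31} jazz:{6,12,19} metal:{4,11,17,36,39,41}
Ordered by (a.id, b.id); first 3.

6 | 12 ; 9 | 21 ; 9 | 26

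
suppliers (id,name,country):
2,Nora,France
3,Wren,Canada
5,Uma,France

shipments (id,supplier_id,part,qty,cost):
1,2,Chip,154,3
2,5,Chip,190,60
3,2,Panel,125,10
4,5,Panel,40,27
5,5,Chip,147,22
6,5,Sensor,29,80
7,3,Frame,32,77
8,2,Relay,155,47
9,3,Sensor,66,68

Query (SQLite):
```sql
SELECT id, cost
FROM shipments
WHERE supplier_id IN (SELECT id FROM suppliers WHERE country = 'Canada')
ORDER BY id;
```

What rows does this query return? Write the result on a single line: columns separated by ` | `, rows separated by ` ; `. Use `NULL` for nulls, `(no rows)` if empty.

7 | 77 ; 9 | 68

Inner query: suppliers.id where country = 'Canada'.
Outer: keep shipments rows whose supplier_id is in that set.
Inner query → {3}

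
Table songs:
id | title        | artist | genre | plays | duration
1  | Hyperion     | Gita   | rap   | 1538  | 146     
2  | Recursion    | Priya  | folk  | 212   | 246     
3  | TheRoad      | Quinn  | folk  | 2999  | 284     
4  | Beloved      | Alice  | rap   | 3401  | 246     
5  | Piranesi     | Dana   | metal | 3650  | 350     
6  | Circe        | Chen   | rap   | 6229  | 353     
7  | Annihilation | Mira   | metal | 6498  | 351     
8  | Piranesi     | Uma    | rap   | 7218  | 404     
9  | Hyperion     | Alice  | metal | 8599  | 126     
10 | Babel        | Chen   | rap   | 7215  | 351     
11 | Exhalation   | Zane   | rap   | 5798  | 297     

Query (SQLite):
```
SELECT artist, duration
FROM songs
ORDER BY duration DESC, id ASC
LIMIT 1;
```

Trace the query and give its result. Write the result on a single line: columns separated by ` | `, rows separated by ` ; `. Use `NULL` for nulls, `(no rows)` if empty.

Uma | 404

Sort by duration desc, tiebreak id asc: (404, id=8), (353, id=6), (351, id=7), (351, id=10) …. Take first 1.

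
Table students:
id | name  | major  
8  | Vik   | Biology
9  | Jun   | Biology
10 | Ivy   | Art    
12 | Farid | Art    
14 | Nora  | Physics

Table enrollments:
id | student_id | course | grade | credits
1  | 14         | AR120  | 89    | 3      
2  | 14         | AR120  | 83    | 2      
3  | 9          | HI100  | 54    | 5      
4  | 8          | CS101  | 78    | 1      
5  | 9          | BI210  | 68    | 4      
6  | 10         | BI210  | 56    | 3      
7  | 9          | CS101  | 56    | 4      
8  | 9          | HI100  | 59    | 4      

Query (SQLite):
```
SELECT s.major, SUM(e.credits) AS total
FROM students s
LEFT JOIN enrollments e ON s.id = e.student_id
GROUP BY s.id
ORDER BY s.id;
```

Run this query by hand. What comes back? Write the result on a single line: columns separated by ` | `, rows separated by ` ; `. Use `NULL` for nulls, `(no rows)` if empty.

LEFT JOIN keeps every students row; unmatched ones get NULL for enrollments columns.
Group by students.id and compute SUM(e.credits). SUM over an all-NULL group is NULL.
  8: ids {4} → SUM(e.credits)=1
  9: ids {3, 5, 7, 8} → SUM(e.credits)=17
  10: ids {6} → SUM(e.credits)=3
  12: ids {—} → SUM(e.credits)=NULL
  14: ids {1, 2} → SUM(e.credits)=5

Biology | 1 ; Biology | 17 ; Art | 3 ; Art | NULL ; Physics | 5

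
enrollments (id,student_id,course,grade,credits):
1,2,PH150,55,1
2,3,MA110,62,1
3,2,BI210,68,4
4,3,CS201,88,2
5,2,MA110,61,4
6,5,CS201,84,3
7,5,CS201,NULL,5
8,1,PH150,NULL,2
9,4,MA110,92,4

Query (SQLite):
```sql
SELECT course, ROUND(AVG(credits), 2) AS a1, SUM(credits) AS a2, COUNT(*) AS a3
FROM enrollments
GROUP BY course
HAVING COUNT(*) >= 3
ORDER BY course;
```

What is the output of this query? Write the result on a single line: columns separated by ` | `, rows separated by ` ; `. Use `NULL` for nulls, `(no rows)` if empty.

Group enrollments by course.
Per group compute: ROUND(AVG(credits), 2), SUM(credits), COUNT(*).
HAVING: drop groups with fewer than 3 rows.
  BI210: ids {3} → ROUND(AVG(credits), 2)=4, SUM(credits)=4, COUNT(*)=1
  CS201: ids {4, 6, 7} → ROUND(AVG(credits), 2)=3.33, SUM(credits)=10, COUNT(*)=3
  MA110: ids {2, 5, 9} → ROUND(AVG(credits), 2)=3, SUM(credits)=9, COUNT(*)=3
  PH150: ids {1, 8} → ROUND(AVG(credits), 2)=1.5, SUM(credits)=3, COUNT(*)=2

CS201 | 3.33 | 10 | 3 ; MA110 | 3 | 9 | 3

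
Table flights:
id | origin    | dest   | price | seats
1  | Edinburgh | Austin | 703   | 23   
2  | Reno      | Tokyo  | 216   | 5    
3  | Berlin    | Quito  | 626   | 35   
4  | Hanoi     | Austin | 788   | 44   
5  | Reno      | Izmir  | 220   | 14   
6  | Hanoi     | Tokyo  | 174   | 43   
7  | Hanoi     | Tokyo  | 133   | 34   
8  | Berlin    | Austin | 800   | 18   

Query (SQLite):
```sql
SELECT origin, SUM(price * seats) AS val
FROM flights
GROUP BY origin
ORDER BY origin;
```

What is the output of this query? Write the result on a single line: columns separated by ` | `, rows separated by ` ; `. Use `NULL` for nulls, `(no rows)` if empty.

For each row compute price * seats.
Group by origin; take SUM of the expression per group.
  Berlin: ids {3, 8} → SUM(price * seats)=36310
  Edinburgh: ids {1} → SUM(price * seats)=16169
  Hanoi: ids {4, 6, 7} → SUM(price * seats)=46676
  Reno: ids {2, 5} → SUM(price * seats)=4160

Berlin | 36310 ; Edinburgh | 16169 ; Hanoi | 46676 ; Reno | 4160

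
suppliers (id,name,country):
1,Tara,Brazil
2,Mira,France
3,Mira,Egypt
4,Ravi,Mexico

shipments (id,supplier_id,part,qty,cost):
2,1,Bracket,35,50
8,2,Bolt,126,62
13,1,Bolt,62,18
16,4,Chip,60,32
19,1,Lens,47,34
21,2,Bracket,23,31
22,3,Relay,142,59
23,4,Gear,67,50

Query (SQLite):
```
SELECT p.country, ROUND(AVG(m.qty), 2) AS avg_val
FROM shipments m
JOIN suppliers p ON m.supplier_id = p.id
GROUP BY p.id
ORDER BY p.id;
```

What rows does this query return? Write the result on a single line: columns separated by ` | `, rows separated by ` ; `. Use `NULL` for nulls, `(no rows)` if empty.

Brazil | 48 ; France | 74.5 ; Egypt | 142 ; Mexico | 63.5

Join each shipments row to its suppliers via supplier_id.
Group joined rows by suppliers.id; compute ROUND(AVG(m.qty), 2) per group.
  1: ids {2, 13, 19} → ROUND(AVG(m.qty), 2)=48
  2: ids {8, 21} → ROUND(AVG(m.qty), 2)=74.5
  3: ids {22} → ROUND(AVG(m.qty), 2)=142
  4: ids {16, 23} → ROUND(AVG(m.qty), 2)=63.5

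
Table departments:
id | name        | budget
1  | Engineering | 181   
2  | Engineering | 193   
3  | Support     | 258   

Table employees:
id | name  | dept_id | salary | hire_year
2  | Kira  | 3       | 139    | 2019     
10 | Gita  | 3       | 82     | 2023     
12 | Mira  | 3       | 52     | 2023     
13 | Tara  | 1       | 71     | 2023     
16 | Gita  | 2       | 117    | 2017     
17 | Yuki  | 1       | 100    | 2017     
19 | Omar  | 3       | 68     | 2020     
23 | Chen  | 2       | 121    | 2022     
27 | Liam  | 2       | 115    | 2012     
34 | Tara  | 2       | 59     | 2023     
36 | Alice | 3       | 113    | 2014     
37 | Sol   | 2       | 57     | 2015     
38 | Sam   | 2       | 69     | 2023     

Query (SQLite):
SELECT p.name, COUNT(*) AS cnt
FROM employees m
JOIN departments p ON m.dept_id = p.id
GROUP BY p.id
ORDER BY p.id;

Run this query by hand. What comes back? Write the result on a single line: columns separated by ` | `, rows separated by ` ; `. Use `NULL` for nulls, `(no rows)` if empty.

Engineering | 2 ; Engineering | 6 ; Support | 5

Join each employees row to its departments via dept_id.
Group joined rows by departments.id; compute COUNT(*) per group.
  1: ids {13, 17} → COUNT(*)=2
  2: ids {16, 23, 27, 34, 37, 38} → COUNT(*)=6
  3: ids {2, 10, 12, 19, 36} → COUNT(*)=5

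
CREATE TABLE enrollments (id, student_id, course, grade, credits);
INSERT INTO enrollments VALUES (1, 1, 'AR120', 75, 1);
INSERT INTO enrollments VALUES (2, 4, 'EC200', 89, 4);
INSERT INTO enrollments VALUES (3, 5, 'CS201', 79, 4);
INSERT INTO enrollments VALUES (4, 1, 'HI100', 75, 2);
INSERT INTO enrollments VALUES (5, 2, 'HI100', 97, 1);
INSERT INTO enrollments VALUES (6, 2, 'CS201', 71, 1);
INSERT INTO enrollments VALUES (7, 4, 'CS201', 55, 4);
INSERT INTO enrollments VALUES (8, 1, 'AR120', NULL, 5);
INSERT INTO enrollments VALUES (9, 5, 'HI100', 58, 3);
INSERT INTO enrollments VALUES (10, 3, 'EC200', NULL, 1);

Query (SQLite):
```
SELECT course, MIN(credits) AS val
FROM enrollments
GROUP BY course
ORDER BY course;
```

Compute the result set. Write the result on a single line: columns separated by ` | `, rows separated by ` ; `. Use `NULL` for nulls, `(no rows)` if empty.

AR120 | 1 ; CS201 | 1 ; EC200 | 1 ; HI100 | 1

Partition enrollments by course; compute MIN(credits) within each group.
  AR120: ids {1, 8} → MIN(credits)=1
  CS201: ids {3, 6, 7} → MIN(credits)=1
  EC200: ids {2, 10} → MIN(credits)=1
  HI100: ids {4, 5, 9} → MIN(credits)=1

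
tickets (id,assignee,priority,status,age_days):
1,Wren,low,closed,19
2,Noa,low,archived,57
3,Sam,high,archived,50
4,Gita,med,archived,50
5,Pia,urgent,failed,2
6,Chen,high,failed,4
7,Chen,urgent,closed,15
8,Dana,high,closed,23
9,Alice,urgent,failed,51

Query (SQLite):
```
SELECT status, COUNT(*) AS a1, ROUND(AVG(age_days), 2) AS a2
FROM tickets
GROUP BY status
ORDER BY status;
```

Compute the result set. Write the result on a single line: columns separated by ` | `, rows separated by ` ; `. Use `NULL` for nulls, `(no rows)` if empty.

Group tickets by status.
Per group compute: COUNT(*), ROUND(AVG(age_days), 2).
  archived: ids {2, 3, 4} → COUNT(*)=3, ROUND(AVG(age_days), 2)=52.33
  closed: ids {1, 7, 8} → COUNT(*)=3, ROUND(AVG(age_days), 2)=19
  failed: ids {5, 6, 9} → COUNT(*)=3, ROUND(AVG(age_days), 2)=19

archived | 3 | 52.33 ; closed | 3 | 19 ; failed | 3 | 19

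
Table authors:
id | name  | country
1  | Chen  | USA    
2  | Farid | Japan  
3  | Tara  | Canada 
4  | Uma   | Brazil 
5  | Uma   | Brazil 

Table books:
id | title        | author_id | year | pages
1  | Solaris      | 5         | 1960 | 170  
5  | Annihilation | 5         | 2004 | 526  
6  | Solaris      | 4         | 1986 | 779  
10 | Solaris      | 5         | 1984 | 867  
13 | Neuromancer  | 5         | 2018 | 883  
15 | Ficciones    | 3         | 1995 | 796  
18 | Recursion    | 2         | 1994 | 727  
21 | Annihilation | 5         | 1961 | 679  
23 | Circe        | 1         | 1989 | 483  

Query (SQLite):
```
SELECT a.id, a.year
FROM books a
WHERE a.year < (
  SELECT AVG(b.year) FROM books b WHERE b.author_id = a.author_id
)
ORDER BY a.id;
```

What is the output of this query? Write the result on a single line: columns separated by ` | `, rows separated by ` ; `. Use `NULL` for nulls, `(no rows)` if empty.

1 | 1960 ; 10 | 1984 ; 21 | 1961

For each books row a, compute AVG(year) over rows sharing a.author_id.
Keep row a if a.year < that per-group AVG.
  author_id=1: AVG(year) = 1989.0
  author_id=2: AVG(year) = 1994.0
  author_id=3: AVG(year) = 1995.0
  author_id=4: AVG(year) = 1986.0
  author_id=5: AVG(year) = 1985.4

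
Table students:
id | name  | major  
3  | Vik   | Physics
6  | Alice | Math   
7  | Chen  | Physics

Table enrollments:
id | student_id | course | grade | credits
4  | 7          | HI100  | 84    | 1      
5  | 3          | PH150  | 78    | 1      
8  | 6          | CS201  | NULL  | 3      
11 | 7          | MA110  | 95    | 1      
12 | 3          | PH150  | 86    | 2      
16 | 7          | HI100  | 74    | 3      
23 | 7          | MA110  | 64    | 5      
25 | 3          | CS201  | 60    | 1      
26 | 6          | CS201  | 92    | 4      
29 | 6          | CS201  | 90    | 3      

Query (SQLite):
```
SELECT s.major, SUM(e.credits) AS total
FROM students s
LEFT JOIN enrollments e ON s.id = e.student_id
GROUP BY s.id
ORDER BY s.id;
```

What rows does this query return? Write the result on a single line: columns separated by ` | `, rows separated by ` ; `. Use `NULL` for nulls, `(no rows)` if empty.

Physics | 4 ; Math | 10 ; Physics | 10

LEFT JOIN keeps every students row; unmatched ones get NULL for enrollments columns.
Group by students.id and compute SUM(e.credits). SUM over an all-NULL group is NULL.
  3: ids {5, 12, 25} → SUM(e.credits)=4
  6: ids {8, 26, 29} → SUM(e.credits)=10
  7: ids {4, 11, 16, 23} → SUM(e.credits)=10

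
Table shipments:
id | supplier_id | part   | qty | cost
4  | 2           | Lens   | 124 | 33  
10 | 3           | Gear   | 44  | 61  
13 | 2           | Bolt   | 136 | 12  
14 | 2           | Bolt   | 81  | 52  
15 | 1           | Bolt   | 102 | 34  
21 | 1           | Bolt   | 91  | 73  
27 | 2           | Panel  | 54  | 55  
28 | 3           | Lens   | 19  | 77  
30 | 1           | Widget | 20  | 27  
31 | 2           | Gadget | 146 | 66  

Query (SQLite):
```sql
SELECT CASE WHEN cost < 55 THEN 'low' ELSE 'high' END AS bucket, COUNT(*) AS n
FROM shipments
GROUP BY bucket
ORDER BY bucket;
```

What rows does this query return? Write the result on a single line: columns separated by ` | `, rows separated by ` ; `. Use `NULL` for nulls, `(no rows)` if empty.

high | 5 ; low | 5

Bucket rows by cost < 55 → 'low' else 'high'; count each bucket.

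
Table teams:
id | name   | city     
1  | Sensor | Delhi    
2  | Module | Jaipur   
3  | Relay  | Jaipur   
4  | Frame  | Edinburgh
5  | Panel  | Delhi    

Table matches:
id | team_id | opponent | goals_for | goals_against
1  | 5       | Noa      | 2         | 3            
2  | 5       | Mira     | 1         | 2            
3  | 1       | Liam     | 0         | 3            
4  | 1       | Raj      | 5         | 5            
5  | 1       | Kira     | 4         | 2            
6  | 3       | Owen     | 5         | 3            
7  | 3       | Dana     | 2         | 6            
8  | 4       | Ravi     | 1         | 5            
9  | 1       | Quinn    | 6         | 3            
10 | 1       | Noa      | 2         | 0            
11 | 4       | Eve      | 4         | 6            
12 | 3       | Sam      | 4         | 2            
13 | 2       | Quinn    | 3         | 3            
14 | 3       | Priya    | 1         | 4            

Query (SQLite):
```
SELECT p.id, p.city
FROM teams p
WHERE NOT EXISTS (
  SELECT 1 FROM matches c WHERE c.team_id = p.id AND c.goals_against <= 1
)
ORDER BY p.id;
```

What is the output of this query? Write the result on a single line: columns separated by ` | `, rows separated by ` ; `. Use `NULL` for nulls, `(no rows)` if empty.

For each teams row, check whether any matches with matching team_id has goals_against <= 1.
Keep rows where that is false.

2 | Jaipur ; 3 | Jaipur ; 4 | Edinburgh ; 5 | Delhi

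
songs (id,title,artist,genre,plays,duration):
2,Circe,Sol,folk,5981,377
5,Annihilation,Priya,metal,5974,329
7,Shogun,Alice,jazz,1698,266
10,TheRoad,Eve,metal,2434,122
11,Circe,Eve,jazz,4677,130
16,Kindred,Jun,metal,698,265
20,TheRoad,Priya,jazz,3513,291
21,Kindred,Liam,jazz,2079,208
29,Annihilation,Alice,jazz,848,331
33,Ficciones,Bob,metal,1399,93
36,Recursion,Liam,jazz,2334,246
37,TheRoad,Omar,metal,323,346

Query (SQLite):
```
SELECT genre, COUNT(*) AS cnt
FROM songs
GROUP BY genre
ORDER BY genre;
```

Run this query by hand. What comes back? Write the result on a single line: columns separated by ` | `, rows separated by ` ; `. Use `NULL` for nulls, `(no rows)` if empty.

Partition songs by genre; compute COUNT(*) within each group.
  folk: ids {2} → COUNT(*)=1
  jazz: ids {7, 11, 20, 21, 29, 36} → COUNT(*)=6
  metal: ids {5, 10, 16, 33, 37} → COUNT(*)=5

folk | 1 ; jazz | 6 ; metal | 5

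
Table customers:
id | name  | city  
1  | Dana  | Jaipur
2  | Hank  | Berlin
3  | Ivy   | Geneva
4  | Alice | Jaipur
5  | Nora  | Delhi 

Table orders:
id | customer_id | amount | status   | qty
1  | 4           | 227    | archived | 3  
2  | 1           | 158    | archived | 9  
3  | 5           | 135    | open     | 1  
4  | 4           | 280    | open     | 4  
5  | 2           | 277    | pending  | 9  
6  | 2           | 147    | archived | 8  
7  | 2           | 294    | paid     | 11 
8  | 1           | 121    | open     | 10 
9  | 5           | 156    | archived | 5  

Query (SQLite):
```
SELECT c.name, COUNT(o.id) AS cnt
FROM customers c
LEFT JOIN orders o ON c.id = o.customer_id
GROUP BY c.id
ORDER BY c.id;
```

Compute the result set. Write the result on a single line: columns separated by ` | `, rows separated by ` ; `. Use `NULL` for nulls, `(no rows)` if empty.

Dana | 2 ; Hank | 3 ; Ivy | 0 ; Alice | 2 ; Nora | 2

LEFT JOIN keeps every customers row; unmatched ones get NULL for orders columns.
Group by customers.id and compute COUNT(o.id). COUNT(col) of an all-NULL group is 0.
  1: ids {2, 8} → COUNT(o.id)=2
  2: ids {5, 6, 7} → COUNT(o.id)=3
  3: ids {—} → COUNT(o.id)=0
  4: ids {1, 4} → COUNT(o.id)=2
  5: ids {3, 9} → COUNT(o.id)=2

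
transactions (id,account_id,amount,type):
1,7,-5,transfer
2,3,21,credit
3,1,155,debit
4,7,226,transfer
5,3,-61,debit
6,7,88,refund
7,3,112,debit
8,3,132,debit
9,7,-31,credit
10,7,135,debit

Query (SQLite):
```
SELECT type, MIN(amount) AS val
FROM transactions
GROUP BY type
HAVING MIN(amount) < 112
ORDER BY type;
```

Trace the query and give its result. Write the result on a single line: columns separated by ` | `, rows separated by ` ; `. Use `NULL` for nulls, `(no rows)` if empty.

Partition transactions by type; compute MIN(amount) within each group.
HAVING: keep groups where MIN(amount) < 112.
  credit: ids {2, 9} → MIN(amount)=-31
  debit: ids {3, 5, 7, 8, 10} → MIN(amount)=-61
  refund: ids {6} → MIN(amount)=88
  transfer: ids {1, 4} → MIN(amount)=-5

credit | -31 ; debit | -61 ; refund | 88 ; transfer | -5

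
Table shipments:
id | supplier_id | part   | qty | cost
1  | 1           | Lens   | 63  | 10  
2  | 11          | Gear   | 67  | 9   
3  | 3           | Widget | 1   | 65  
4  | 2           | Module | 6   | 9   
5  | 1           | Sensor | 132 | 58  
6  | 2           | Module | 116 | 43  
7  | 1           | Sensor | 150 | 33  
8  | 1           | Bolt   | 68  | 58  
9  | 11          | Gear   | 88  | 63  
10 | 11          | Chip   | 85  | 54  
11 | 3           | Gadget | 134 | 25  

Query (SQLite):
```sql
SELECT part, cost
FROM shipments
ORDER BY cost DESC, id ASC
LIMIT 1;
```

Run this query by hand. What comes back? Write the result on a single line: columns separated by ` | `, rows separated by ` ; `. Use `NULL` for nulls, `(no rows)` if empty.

Widget | 65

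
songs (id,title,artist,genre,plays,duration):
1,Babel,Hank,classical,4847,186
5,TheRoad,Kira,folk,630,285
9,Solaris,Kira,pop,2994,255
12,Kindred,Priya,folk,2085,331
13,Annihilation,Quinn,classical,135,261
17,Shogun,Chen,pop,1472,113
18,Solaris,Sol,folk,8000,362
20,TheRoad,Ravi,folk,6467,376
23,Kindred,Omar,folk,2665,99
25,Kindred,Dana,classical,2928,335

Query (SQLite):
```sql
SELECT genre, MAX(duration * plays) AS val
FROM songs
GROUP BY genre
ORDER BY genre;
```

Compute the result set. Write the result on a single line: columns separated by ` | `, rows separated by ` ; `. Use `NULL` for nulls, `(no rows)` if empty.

classical | 980880 ; folk | 2896000 ; pop | 763470

For each row compute duration * plays.
Group by genre; take MAX of the expression per group.
  classical: ids {1, 13, 25} → MAX(duration * plays)=980880
  folk: ids {5, 12, 18, 20, 23} → MAX(duration * plays)=2896000
  pop: ids {9, 17} → MAX(duration * plays)=763470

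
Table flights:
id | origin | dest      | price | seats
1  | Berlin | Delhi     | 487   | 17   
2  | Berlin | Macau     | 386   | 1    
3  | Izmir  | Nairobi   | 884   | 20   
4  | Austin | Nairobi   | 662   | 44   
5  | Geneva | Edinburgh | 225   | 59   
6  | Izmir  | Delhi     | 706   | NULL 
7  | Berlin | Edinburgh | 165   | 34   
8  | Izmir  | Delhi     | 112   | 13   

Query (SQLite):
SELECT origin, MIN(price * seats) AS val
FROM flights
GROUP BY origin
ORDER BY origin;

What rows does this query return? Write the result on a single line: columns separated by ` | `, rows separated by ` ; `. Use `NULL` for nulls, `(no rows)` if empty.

Austin | 29128 ; Berlin | 386 ; Geneva | 13275 ; Izmir | 1456

For each row compute price * seats.
Group by origin; take MIN of the expression per group.
  Austin: ids {4} → MIN(price * seats)=29128
  Berlin: ids {1, 2, 7} → MIN(price * seats)=386
  Geneva: ids {5} → MIN(price * seats)=13275
  Izmir: ids {3, 6, 8} → MIN(price * seats)=1456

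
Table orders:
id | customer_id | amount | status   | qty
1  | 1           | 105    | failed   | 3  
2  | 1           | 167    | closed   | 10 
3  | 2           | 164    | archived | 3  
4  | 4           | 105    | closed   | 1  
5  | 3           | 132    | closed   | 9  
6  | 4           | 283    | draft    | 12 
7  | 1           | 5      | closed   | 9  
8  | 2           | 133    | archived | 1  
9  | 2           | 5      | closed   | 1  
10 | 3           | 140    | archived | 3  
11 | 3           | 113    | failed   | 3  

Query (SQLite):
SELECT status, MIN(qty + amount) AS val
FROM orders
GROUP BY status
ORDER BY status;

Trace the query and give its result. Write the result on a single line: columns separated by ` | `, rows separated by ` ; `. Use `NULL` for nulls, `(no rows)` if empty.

For each row compute qty + amount.
Group by status; take MIN of the expression per group.
  archived: ids {3, 8, 10} → MIN(qty + amount)=134
  closed: ids {2, 4, 5, 7, 9} → MIN(qty + amount)=6
  draft: ids {6} → MIN(qty + amount)=295
  failed: ids {1, 11} → MIN(qty + amount)=108

archived | 134 ; closed | 6 ; draft | 295 ; failed | 108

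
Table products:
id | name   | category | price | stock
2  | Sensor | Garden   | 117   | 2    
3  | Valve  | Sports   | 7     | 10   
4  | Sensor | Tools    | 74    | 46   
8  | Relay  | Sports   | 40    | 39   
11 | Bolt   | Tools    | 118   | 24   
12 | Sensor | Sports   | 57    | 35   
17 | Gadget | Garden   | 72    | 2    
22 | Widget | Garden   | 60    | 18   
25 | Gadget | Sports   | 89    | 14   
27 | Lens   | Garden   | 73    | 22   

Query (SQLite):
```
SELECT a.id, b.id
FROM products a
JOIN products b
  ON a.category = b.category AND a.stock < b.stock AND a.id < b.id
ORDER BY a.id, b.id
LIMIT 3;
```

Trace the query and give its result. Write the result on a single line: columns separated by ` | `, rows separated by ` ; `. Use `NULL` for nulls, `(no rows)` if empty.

Pairs (a,b) with same category, a.stock < b.stock, a.id < b.id.
category groups: Garden:{2,17,22,27} Sports:{3,8,12,25} Tools:{4,11}
Ordered by (a.id, b.id); first 3.

2 | 22 ; 2 | 27 ; 3 | 8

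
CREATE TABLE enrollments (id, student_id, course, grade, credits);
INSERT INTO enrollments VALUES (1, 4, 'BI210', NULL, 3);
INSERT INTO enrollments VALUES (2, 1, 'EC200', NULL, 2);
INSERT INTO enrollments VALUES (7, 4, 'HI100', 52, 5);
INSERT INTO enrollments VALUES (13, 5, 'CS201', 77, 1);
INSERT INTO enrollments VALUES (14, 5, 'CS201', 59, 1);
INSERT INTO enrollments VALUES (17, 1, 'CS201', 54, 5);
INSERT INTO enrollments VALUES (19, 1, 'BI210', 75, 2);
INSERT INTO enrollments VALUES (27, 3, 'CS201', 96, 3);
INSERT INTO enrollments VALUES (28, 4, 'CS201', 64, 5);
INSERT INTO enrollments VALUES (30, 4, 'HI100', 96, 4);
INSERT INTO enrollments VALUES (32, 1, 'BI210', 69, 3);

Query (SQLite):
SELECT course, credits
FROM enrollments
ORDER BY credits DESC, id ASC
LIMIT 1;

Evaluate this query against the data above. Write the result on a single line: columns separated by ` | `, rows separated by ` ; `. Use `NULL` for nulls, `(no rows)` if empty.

HI100 | 5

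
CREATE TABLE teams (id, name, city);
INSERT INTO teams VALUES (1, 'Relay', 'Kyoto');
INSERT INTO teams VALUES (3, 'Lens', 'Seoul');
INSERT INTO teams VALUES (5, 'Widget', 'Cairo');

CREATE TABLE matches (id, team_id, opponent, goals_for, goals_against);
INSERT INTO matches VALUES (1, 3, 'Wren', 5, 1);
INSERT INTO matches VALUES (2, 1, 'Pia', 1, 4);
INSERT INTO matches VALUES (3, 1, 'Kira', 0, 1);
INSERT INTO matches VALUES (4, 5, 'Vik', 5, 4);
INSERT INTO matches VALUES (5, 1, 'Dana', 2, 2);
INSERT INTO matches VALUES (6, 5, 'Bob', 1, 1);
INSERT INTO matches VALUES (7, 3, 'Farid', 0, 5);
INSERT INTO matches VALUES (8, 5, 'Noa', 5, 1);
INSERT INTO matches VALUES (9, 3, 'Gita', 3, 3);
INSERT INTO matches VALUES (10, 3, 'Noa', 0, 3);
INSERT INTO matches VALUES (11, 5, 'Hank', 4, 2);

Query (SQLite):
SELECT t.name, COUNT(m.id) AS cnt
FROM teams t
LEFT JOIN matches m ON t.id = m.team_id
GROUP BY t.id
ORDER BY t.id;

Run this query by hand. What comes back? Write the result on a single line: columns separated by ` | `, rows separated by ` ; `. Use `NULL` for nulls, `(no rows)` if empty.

LEFT JOIN keeps every teams row; unmatched ones get NULL for matches columns.
Group by teams.id and compute COUNT(m.id). COUNT(col) of an all-NULL group is 0.
  1: ids {2, 3, 5} → COUNT(m.id)=3
  3: ids {1, 7, 9, 10} → COUNT(m.id)=4
  5: ids {4, 6, 8, 11} → COUNT(m.id)=4

Relay | 3 ; Lens | 4 ; Widget | 4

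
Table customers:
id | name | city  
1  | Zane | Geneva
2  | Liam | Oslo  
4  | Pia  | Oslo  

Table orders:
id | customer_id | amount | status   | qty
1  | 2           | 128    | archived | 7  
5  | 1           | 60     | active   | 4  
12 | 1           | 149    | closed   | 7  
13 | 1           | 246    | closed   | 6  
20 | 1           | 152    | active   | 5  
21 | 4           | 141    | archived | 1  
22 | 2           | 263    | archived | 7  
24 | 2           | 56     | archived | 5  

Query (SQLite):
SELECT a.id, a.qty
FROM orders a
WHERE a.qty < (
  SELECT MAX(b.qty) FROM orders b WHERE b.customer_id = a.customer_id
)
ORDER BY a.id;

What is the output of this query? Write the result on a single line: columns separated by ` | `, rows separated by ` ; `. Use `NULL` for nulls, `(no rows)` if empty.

5 | 4 ; 13 | 6 ; 20 | 5 ; 24 | 5

For each orders row a, compute MAX(qty) over rows sharing a.customer_id.
Keep row a if a.qty < that per-group MAX.
  customer_id=1: MAX(qty) = 7
  customer_id=2: MAX(qty) = 7
  customer_id=4: MAX(qty) = 1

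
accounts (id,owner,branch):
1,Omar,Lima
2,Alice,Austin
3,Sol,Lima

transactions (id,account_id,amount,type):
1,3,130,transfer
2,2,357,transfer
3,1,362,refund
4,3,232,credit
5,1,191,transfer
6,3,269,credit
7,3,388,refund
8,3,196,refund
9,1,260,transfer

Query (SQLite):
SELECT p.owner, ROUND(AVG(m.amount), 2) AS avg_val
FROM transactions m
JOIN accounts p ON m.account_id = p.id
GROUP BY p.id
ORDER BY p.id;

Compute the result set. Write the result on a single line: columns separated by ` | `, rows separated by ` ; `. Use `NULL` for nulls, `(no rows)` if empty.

Omar | 271 ; Alice | 357 ; Sol | 243

Join each transactions row to its accounts via account_id.
Group joined rows by accounts.id; compute ROUND(AVG(m.amount), 2) per group.
  1: ids {3, 5, 9} → ROUND(AVG(m.amount), 2)=271
  2: ids {2} → ROUND(AVG(m.amount), 2)=357
  3: ids {1, 4, 6, 7, 8} → ROUND(AVG(m.amount), 2)=243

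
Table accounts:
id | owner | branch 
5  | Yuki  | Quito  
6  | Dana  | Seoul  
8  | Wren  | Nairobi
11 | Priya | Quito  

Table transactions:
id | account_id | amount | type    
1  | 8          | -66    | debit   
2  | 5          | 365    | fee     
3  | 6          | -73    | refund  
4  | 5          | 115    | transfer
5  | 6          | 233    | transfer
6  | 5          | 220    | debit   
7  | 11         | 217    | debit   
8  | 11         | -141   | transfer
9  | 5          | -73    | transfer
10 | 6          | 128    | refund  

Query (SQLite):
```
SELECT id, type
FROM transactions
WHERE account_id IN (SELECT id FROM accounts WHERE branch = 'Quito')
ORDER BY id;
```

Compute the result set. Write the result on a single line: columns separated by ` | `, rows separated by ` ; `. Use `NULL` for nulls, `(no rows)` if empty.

2 | fee ; 4 | transfer ; 6 | debit ; 7 | debit ; 8 | transfer ; 9 | transfer

Inner query: accounts.id where branch = 'Quito'.
Outer: keep transactions rows whose account_id is in that set.
Inner query → {5, 11}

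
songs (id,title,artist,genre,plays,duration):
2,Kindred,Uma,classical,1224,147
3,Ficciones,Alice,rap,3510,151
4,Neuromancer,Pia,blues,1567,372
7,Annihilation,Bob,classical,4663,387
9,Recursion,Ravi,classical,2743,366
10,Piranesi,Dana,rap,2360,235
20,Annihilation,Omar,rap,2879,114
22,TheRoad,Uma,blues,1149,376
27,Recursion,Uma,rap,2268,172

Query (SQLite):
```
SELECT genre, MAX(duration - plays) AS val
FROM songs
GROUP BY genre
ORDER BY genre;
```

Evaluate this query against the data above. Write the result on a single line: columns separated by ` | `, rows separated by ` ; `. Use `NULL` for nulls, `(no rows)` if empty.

blues | -773 ; classical | -1077 ; rap | -2096

For each row compute duration - plays.
Group by genre; take MAX of the expression per group.
  blues: ids {4, 22} → MAX(duration - plays)=-773
  classical: ids {2, 7, 9} → MAX(duration - plays)=-1077
  rap: ids {3, 10, 20, 27} → MAX(duration - plays)=-2096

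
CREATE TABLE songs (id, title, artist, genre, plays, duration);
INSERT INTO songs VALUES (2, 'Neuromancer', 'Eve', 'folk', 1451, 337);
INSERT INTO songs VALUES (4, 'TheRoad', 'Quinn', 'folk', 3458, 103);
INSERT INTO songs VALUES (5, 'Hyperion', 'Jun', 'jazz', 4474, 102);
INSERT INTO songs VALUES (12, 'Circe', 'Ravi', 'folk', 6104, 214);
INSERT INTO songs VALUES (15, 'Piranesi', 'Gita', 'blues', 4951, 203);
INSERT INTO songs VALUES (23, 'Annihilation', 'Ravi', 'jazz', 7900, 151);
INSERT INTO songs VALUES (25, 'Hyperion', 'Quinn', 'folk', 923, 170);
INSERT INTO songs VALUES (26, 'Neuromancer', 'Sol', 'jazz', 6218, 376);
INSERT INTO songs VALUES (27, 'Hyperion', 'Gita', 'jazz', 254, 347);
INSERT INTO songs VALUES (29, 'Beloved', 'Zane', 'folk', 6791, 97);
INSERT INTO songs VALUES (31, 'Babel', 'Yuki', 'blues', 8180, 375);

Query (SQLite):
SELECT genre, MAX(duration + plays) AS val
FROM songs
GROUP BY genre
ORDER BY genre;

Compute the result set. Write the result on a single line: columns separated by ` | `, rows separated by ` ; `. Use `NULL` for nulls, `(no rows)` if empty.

For each row compute duration + plays.
Group by genre; take MAX of the expression per group.
  blues: ids {15, 31} → MAX(duration + plays)=8555
  folk: ids {2, 4, 12, 25, 29} → MAX(duration + plays)=6888
  jazz: ids {5, 23, 26, 27} → MAX(duration + plays)=8051

blues | 8555 ; folk | 6888 ; jazz | 8051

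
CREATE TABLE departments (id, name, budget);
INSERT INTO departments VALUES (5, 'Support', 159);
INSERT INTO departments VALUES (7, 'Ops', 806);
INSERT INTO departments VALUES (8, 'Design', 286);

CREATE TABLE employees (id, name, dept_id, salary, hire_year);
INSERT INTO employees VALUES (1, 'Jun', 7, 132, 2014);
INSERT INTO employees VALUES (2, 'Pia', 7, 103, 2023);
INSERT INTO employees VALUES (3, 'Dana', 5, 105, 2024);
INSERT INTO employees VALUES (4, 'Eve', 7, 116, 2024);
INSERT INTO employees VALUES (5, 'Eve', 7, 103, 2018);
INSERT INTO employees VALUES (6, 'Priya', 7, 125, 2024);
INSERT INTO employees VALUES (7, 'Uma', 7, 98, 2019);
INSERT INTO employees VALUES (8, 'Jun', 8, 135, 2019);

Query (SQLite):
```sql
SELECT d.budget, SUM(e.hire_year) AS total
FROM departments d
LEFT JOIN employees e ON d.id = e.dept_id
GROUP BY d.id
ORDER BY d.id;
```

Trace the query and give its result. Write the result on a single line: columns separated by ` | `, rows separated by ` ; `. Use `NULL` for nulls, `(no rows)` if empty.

159 | 2024 ; 806 | 12122 ; 286 | 2019

LEFT JOIN keeps every departments row; unmatched ones get NULL for employees columns.
Group by departments.id and compute SUM(e.hire_year). SUM over an all-NULL group is NULL.
  5: ids {3} → SUM(e.hire_year)=2024
  7: ids {1, 2, 4, 5, 6, 7} → SUM(e.hire_year)=12122
  8: ids {8} → SUM(e.hire_year)=2019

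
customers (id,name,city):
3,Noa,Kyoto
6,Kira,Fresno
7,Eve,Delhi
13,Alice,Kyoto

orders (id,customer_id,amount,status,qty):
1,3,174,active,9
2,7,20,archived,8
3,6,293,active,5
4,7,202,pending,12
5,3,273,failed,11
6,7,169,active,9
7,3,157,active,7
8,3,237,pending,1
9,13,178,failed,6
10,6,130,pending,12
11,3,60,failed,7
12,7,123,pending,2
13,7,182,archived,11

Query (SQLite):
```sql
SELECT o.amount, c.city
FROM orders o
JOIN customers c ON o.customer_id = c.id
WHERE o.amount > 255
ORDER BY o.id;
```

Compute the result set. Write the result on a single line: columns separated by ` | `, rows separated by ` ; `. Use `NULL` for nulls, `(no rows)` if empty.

293 | Fresno ; 273 | Kyoto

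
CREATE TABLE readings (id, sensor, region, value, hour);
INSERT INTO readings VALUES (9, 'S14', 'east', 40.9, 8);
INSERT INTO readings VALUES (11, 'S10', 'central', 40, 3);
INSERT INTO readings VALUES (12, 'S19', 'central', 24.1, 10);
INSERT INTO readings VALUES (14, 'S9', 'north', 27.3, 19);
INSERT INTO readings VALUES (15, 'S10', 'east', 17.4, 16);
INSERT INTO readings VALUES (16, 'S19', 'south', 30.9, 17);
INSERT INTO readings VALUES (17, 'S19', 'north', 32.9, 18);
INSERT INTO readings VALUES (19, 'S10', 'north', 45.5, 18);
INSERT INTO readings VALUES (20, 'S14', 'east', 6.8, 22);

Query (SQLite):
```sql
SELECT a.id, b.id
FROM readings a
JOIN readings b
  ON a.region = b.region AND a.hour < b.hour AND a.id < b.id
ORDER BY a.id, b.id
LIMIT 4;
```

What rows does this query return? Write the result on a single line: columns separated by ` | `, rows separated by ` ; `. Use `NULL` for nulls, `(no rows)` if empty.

9 | 15 ; 9 | 20 ; 11 | 12 ; 15 | 20

Pairs (a,b) with same region, a.hour < b.hour, a.id < b.id.
region groups: central:{11,12} east:{9,15,20} north:{14,17,19} south:{16}
Ordered by (a.id, b.id); first 4.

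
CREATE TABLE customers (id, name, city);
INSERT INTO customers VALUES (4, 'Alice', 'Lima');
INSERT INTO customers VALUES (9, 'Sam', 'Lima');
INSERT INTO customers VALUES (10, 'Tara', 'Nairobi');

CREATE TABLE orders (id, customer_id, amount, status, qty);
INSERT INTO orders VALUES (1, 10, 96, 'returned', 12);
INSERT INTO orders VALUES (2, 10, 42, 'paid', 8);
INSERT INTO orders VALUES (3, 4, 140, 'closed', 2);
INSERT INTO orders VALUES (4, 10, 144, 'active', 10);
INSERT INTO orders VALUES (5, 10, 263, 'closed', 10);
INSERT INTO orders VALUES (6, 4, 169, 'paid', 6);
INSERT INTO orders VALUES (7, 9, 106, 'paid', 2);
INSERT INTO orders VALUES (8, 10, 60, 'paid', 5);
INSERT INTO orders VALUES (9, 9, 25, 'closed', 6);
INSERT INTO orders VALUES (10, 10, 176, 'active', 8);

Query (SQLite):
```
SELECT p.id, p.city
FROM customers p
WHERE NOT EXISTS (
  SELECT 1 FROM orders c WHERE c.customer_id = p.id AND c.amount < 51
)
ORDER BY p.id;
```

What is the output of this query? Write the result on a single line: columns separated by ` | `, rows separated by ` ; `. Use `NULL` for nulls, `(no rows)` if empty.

For each customers row, check whether any orders with matching customer_id has amount < 51.
Keep rows where that is false.

4 | Lima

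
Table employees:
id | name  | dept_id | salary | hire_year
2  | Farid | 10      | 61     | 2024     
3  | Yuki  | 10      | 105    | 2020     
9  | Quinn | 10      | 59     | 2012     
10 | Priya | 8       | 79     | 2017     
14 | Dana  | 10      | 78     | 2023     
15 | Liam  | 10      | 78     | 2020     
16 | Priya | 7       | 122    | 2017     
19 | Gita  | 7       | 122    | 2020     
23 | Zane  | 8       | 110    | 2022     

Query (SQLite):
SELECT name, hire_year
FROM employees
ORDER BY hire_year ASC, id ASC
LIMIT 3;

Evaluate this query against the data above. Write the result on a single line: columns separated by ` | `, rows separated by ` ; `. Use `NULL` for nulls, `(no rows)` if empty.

Sort by hire_year asc, tiebreak id asc: (2012, id=9), (2017, id=10), (2017, id=16), (2020, id=3), (2020, id=15), (2020, id=19) …. Take first 3.

Quinn | 2012 ; Priya | 2017 ; Priya | 2017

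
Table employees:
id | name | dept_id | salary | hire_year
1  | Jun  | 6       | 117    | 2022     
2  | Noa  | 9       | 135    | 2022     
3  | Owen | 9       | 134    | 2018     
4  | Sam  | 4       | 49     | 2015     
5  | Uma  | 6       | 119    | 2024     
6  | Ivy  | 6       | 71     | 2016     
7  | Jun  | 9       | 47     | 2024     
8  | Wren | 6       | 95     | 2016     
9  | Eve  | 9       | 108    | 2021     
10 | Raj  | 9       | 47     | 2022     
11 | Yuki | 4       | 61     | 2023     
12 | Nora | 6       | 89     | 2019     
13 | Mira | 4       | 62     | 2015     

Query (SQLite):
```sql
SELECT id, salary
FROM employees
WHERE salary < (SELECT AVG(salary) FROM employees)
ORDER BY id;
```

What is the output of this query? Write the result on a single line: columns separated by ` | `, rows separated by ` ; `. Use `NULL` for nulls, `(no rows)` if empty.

Scalar subquery: AVG(salary) over all employees rows = 87.230769 (≈; comparison uses full precision).
Keep rows where salary < that value.

4 | 49 ; 6 | 71 ; 7 | 47 ; 10 | 47 ; 11 | 61 ; 13 | 62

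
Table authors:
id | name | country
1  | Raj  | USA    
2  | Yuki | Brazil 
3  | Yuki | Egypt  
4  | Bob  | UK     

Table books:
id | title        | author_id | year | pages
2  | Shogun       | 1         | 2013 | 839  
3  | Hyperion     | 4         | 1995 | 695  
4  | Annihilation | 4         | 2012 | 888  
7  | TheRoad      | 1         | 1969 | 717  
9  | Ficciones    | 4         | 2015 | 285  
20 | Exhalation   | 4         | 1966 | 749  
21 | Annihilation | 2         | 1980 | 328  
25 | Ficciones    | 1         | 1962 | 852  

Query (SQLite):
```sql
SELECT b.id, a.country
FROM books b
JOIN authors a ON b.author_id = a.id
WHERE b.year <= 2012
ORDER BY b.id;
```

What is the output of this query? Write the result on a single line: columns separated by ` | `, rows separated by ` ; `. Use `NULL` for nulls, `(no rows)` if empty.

3 | UK ; 4 | UK ; 7 | USA ; 20 | UK ; 21 | Brazil ; 25 | USA

Each books row matches the authors row where author_id = authors.id.
Then keep rows with b.year <= 2012.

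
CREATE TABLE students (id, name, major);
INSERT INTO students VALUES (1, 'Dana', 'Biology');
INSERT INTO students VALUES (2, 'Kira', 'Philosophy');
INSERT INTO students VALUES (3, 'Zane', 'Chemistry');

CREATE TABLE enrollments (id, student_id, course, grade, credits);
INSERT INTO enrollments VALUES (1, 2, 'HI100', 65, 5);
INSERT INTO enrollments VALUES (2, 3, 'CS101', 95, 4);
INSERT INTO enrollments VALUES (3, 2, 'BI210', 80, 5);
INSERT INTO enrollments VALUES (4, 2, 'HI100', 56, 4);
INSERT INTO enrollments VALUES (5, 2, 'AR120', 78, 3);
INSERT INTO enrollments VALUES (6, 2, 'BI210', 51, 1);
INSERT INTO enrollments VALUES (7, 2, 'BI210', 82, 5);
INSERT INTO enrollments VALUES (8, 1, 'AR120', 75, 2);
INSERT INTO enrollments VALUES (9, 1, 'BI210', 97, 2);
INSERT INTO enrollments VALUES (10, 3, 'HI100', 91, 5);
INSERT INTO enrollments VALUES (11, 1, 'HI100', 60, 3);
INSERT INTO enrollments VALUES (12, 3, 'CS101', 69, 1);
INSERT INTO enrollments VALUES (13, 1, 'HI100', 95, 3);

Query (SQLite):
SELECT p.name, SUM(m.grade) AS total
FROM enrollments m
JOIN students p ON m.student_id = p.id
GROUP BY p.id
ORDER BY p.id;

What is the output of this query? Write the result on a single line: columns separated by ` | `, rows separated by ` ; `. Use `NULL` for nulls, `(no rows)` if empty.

Join each enrollments row to its students via student_id.
Group joined rows by students.id; compute SUM(m.grade) per group.
  1: ids {8, 9, 11, 13} → SUM(m.grade)=327
  2: ids {1, 3, 4, 5, 6, 7} → SUM(m.grade)=412
  3: ids {2, 10, 12} → SUM(m.grade)=255

Dana | 327 ; Kira | 412 ; Zane | 255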